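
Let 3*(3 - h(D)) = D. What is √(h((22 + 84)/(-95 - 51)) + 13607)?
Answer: √652760817/219 ≈ 116.66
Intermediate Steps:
h(D) = 3 - D/3
√(h((22 + 84)/(-95 - 51)) + 13607) = √((3 - (22 + 84)/(3*(-95 - 51))) + 13607) = √((3 - 106/(3*(-146))) + 13607) = √((3 - 106*(-1)/(3*146)) + 13607) = √((3 - ⅓*(-53/73)) + 13607) = √((3 + 53/219) + 13607) = √(710/219 + 13607) = √(2980643/219) = √652760817/219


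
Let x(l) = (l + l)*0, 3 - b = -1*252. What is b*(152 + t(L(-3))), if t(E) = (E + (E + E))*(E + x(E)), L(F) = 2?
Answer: 41820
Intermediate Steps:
b = 255 (b = 3 - (-1)*252 = 3 - 1*(-252) = 3 + 252 = 255)
x(l) = 0 (x(l) = (2*l)*0 = 0)
t(E) = 3*E² (t(E) = (E + (E + E))*(E + 0) = (E + 2*E)*E = (3*E)*E = 3*E²)
b*(152 + t(L(-3))) = 255*(152 + 3*2²) = 255*(152 + 3*4) = 255*(152 + 12) = 255*164 = 41820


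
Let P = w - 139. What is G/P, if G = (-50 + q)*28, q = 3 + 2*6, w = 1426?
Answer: -980/1287 ≈ -0.76146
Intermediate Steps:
P = 1287 (P = 1426 - 139 = 1287)
q = 15 (q = 3 + 12 = 15)
G = -980 (G = (-50 + 15)*28 = -35*28 = -980)
G/P = -980/1287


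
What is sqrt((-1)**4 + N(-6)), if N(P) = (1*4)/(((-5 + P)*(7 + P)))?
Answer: sqrt(77)/11 ≈ 0.79772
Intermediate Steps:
N(P) = 4/((-5 + P)*(7 + P)) (N(P) = 4*(1/((-5 + P)*(7 + P))) = 4/((-5 + P)*(7 + P)))
sqrt((-1)**4 + N(-6)) = sqrt((-1)**4 + 4/(-35 + (-6)**2 + 2*(-6))) = sqrt(1 + 4/(-35 + 36 - 12)) = sqrt(1 + 4/(-11)) = sqrt(1 + 4*(-1/11)) = sqrt(1 - 4/11) = sqrt(7/11) = sqrt(77)/11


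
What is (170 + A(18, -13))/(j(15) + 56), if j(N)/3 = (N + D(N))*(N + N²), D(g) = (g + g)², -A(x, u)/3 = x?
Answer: 29/164714 ≈ 0.00017606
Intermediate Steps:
A(x, u) = -3*x
D(g) = 4*g² (D(g) = (2*g)² = 4*g²)
j(N) = 3*(N + N²)*(N + 4*N²) (j(N) = 3*((N + 4*N²)*(N + N²)) = 3*((N + N²)*(N + 4*N²)) = 3*(N + N²)*(N + 4*N²))
(170 + A(18, -13))/(j(15) + 56) = (170 - 3*18)/(15²*(3 + 12*15² + 15*15) + 56) = (170 - 54)/(225*(3 + 12*225 + 225) + 56) = 116/(225*(3 + 2700 + 225) + 56) = 116/(225*2928 + 56) = 116/(658800 + 56) = 116/658856 = 116*(1/658856) = 29/164714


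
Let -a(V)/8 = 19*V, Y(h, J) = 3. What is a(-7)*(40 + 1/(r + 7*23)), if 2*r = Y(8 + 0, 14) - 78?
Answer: 553392/13 ≈ 42569.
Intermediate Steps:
r = -75/2 (r = (3 - 78)/2 = (½)*(-75) = -75/2 ≈ -37.500)
a(V) = -152*V
a(-7)*(40 + 1/(r + 7*23)) = (-152*(-7))*(40 + 1/(-75/2 + 7*23)) = 1064*(40 + 1/(-75/2 + 161)) = 1064*(40 + 1/(247/2)) = 1064*(40 + 2/247) = 1064*(9882/247) = 553392/13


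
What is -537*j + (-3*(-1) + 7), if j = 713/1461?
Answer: -122757/487 ≈ -252.07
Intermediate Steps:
j = 713/1461 (j = 713*(1/1461) = 713/1461 ≈ 0.48802)
-537*j + (-3*(-1) + 7) = -537*713/1461 + (-3*(-1) + 7) = -127627/487 + (3 + 7) = -127627/487 + 10 = -122757/487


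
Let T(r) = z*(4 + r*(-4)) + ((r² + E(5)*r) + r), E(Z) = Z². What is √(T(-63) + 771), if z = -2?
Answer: √2590 ≈ 50.892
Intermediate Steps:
T(r) = -8 + r² + 34*r (T(r) = -2*(4 + r*(-4)) + ((r² + 5²*r) + r) = -2*(4 - 4*r) + ((r² + 25*r) + r) = (-8 + 8*r) + (r² + 26*r) = -8 + r² + 34*r)
√(T(-63) + 771) = √((-8 + (-63)² + 34*(-63)) + 771) = √((-8 + 3969 - 2142) + 771) = √(1819 + 771) = √2590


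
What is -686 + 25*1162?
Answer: 28364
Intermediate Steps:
-686 + 25*1162 = -686 + 29050 = 28364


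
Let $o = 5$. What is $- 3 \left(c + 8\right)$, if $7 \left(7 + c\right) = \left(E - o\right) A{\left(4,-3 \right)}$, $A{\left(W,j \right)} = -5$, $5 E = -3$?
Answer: $-15$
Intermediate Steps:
$E = - \frac{3}{5}$ ($E = \frac{1}{5} \left(-3\right) = - \frac{3}{5} \approx -0.6$)
$c = -3$ ($c = -7 + \frac{\left(- \frac{3}{5} - 5\right) \left(-5\right)}{7} = -7 + \frac{\left(- \frac{28}{5}\right) \left(-5\right)}{7} = -7 + \frac{1}{7} \cdot 28 = -7 + 4 = -3$)
$- 3 \left(c + 8\right) = - 3 \left(-3 + 8\right) = \left(-3\right) 5 = -15$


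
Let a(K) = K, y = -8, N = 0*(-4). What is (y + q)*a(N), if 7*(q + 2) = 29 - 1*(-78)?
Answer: 0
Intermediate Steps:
N = 0
q = 93/7 (q = -2 + (29 - 1*(-78))/7 = -2 + (29 + 78)/7 = -2 + (1/7)*107 = -2 + 107/7 = 93/7 ≈ 13.286)
(y + q)*a(N) = (-8 + 93/7)*0 = (37/7)*0 = 0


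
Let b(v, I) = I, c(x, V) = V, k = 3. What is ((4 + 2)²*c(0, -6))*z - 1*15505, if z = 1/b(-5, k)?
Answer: -15577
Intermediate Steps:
z = ⅓ (z = 1/3 = ⅓ ≈ 0.33333)
((4 + 2)²*c(0, -6))*z - 1*15505 = ((4 + 2)²*(-6))*(⅓) - 1*15505 = (6²*(-6))*(⅓) - 15505 = (36*(-6))*(⅓) - 15505 = -216*⅓ - 15505 = -72 - 15505 = -15577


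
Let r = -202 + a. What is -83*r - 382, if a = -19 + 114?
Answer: 8499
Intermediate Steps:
a = 95
r = -107 (r = -202 + 95 = -107)
-83*r - 382 = -83*(-107) - 382 = 8881 - 382 = 8499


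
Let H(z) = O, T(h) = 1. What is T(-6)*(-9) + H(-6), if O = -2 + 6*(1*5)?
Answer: 19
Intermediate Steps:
O = 28 (O = -2 + 6*5 = -2 + 30 = 28)
H(z) = 28
T(-6)*(-9) + H(-6) = 1*(-9) + 28 = -9 + 28 = 19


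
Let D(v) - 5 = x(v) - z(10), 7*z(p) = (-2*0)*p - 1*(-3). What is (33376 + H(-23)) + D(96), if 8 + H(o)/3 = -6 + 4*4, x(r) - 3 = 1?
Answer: 233734/7 ≈ 33391.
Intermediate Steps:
x(r) = 4 (x(r) = 3 + 1 = 4)
z(p) = 3/7 (z(p) = ((-2*0)*p - 1*(-3))/7 = (0*p + 3)/7 = (0 + 3)/7 = (⅐)*3 = 3/7)
H(o) = 6 (H(o) = -24 + 3*(-6 + 4*4) = -24 + 3*(-6 + 16) = -24 + 3*10 = -24 + 30 = 6)
D(v) = 60/7 (D(v) = 5 + (4 - 1*3/7) = 5 + (4 - 3/7) = 5 + 25/7 = 60/7)
(33376 + H(-23)) + D(96) = (33376 + 6) + 60/7 = 33382 + 60/7 = 233734/7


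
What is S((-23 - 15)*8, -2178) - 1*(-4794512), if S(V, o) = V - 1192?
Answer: 4793016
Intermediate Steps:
S(V, o) = -1192 + V
S((-23 - 15)*8, -2178) - 1*(-4794512) = (-1192 + (-23 - 15)*8) - 1*(-4794512) = (-1192 - 38*8) + 4794512 = (-1192 - 304) + 4794512 = -1496 + 4794512 = 4793016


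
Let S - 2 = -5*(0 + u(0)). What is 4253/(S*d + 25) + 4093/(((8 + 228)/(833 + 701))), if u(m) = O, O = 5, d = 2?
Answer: 1108883/42 ≈ 26402.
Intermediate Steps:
u(m) = 5
S = -23 (S = 2 - 5*(0 + 5) = 2 - 5*5 = 2 - 25 = -23)
4253/(S*d + 25) + 4093/(((8 + 228)/(833 + 701))) = 4253/(-23*2 + 25) + 4093/(((8 + 228)/(833 + 701))) = 4253/(-46 + 25) + 4093/((236/1534)) = 4253/(-21) + 4093/((236*(1/1534))) = 4253*(-1/21) + 4093/(2/13) = -4253/21 + 4093*(13/2) = -4253/21 + 53209/2 = 1108883/42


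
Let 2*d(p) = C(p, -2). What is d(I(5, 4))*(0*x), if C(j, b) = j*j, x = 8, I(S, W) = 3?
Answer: 0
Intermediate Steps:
C(j, b) = j²
d(p) = p²/2
d(I(5, 4))*(0*x) = ((½)*3²)*(0*8) = ((½)*9)*0 = (9/2)*0 = 0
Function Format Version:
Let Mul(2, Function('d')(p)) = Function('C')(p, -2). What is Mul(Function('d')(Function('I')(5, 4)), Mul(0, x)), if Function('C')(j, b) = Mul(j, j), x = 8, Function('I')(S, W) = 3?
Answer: 0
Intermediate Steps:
Function('C')(j, b) = Pow(j, 2)
Function('d')(p) = Mul(Rational(1, 2), Pow(p, 2))
Mul(Function('d')(Function('I')(5, 4)), Mul(0, x)) = Mul(Mul(Rational(1, 2), Pow(3, 2)), Mul(0, 8)) = Mul(Mul(Rational(1, 2), 9), 0) = Mul(Rational(9, 2), 0) = 0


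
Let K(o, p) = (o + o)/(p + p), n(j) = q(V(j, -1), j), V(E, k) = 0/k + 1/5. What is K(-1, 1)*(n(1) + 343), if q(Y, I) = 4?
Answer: -347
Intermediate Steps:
V(E, k) = 1/5 (V(E, k) = 0 + 1*(1/5) = 0 + 1/5 = 1/5)
n(j) = 4
K(o, p) = o/p (K(o, p) = (2*o)/((2*p)) = (2*o)*(1/(2*p)) = o/p)
K(-1, 1)*(n(1) + 343) = (-1/1)*(4 + 343) = -1*1*347 = -1*347 = -347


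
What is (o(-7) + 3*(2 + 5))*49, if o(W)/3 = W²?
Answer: 8232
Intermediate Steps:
o(W) = 3*W²
(o(-7) + 3*(2 + 5))*49 = (3*(-7)² + 3*(2 + 5))*49 = (3*49 + 3*7)*49 = (147 + 21)*49 = 168*49 = 8232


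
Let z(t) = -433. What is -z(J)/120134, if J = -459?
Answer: 433/120134 ≈ 0.0036043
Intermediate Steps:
-z(J)/120134 = -(-433)/120134 = -1*(-433/120134) = 433/120134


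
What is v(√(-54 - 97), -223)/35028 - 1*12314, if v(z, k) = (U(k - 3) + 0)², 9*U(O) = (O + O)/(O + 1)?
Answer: -442185557810174/35909173125 ≈ -12314.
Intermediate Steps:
U(O) = 2*O/(9*(1 + O)) (U(O) = ((O + O)/(O + 1))/9 = ((2*O)/(1 + O))/9 = (2*O/(1 + O))/9 = 2*O/(9*(1 + O)))
v(z, k) = 4*(-3 + k)²/(81*(-2 + k)²) (v(z, k) = (2*(k - 3)/(9*(1 + (k - 3))) + 0)² = (2*(-3 + k)/(9*(1 + (-3 + k))) + 0)² = (2*(-3 + k)/(9*(-2 + k)) + 0)² = (2*(-3 + k)/(9*(-2 + k)))² = 4*(-3 + k)²/(81*(-2 + k)²))
v(√(-54 - 97), -223)/35028 - 1*12314 = (4*(-3 - 223)²/(81*(-2 - 223)²))/35028 - 1*12314 = ((4/81)*(-226)²/(-225)²)*(1/35028) - 12314 = ((4/81)*51076*(1/50625))*(1/35028) - 12314 = (204304/4100625)*(1/35028) - 12314 = 51076/35909173125 - 12314 = -442185557810174/35909173125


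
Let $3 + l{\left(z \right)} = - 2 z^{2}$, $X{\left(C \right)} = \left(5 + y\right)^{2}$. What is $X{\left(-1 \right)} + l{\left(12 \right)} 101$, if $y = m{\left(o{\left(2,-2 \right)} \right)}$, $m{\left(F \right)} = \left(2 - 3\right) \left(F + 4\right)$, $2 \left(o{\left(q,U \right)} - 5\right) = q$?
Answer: $-29366$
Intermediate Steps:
$o{\left(q,U \right)} = 5 + \frac{q}{2}$
$m{\left(F \right)} = -4 - F$ ($m{\left(F \right)} = - (4 + F) = -4 - F$)
$y = -10$ ($y = -4 - \left(5 + \frac{1}{2} \cdot 2\right) = -4 - \left(5 + 1\right) = -4 - 6 = -10$)
$X{\left(C \right)} = 25$ ($X{\left(C \right)} = \left(5 - 10\right)^{2} = \left(-5\right)^{2} = 25$)
$l{\left(z \right)} = -3 - 2 z^{2}$
$X{\left(-1 \right)} + l{\left(12 \right)} 101 = 25 + \left(-3 - 2 \cdot 12^{2}\right) 101 = 25 + \left(-3 - 288\right) 101 = 25 - 29391 = -29366$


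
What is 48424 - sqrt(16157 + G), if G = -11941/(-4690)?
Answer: 48424 - 3*sqrt(39494110110)/4690 ≈ 48297.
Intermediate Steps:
G = 11941/4690 (G = -11941*(-1/4690) = 11941/4690 ≈ 2.5461)
48424 - sqrt(16157 + G) = 48424 - sqrt(16157 + 11941/4690) = 48424 - sqrt(75788271/4690) = 48424 - 3*sqrt(39494110110)/4690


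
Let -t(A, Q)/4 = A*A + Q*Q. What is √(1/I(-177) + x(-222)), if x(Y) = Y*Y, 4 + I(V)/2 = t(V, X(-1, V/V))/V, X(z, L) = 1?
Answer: √765289382438658/124612 ≈ 222.00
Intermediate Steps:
t(A, Q) = -4*A² - 4*Q² (t(A, Q) = -4*(A*A + Q*Q) = -4*(A² + Q²) = -4*A² - 4*Q²)
I(V) = -8 + 2*(-4 - 4*V²)/V (I(V) = -8 + 2*((-4*V² - 4*1²)/V) = -8 + 2*((-4*V² - 4*1)/V) = -8 + 2*((-4*V² - 4)/V) = -8 + 2*((-4 - 4*V²)/V) = -8 + 2*(-4 - 4*V²)/V)
x(Y) = Y²
√(1/I(-177) + x(-222)) = √(1/(-8 - 8*(-177) - 8/(-177)) + (-222)²) = √(1/(-8 + 1416 - 8*(-1/177)) + 49284) = √(1/(-8 + 1416 + 8/177) + 49284) = √(1/(249224/177) + 49284) = √(177/249224 + 49284) = √(12282755793/249224) = √765289382438658/124612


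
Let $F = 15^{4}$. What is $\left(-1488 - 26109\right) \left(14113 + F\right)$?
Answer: $-1786574586$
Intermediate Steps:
$F = 50625$
$\left(-1488 - 26109\right) \left(14113 + F\right) = \left(-1488 - 26109\right) \left(14113 + 50625\right) = \left(-27597\right) 64738 = -1786574586$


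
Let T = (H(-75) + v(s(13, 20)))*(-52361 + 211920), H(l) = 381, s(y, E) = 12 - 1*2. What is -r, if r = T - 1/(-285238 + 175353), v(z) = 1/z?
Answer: -2672751970595/43954 ≈ -6.0808e+7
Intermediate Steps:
s(y, E) = 10 (s(y, E) = 12 - 2 = 10)
T = 608079349/10 (T = (381 + 1/10)*(-52361 + 211920) = (381 + 1/10)*159559 = (3811/10)*159559 = 608079349/10 ≈ 6.0808e+7)
r = 2672751970595/43954 (r = 608079349/10 - 1/(-285238 + 175353) = 608079349/10 - 1/(-109885) = 608079349/10 - 1*(-1/109885) = 608079349/10 + 1/109885 = 2672751970595/43954 ≈ 6.0808e+7)
-r = -1*2672751970595/43954 = -2672751970595/43954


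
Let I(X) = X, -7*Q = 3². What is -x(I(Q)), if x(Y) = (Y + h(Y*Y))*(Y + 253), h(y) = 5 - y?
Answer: -177962/343 ≈ -518.84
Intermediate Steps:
Q = -9/7 (Q = -⅐*3² = -⅐*9 = -9/7 ≈ -1.2857)
x(Y) = (253 + Y)*(5 + Y - Y²) (x(Y) = (Y + (5 - Y*Y))*(Y + 253) = (Y + (5 - Y²))*(253 + Y) = (5 + Y - Y²)*(253 + Y) = (253 + Y)*(5 + Y - Y²))
-x(I(Q)) = -(1265 - (-9/7)³ - 252*(-9/7)² + 258*(-9/7)) = -(1265 - 1*(-729/343) - 252*81/49 - 2322/7) = -(1265 + 729/343 - 2916/7 - 2322/7) = -1*177962/343 = -177962/343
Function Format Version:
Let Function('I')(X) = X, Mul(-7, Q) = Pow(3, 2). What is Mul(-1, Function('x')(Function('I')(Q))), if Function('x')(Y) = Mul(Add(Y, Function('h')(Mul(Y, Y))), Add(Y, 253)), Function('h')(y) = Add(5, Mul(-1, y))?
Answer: Rational(-177962, 343) ≈ -518.84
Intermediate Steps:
Q = Rational(-9, 7) (Q = Mul(Rational(-1, 7), Pow(3, 2)) = Mul(Rational(-1, 7), 9) = Rational(-9, 7) ≈ -1.2857)
Function('x')(Y) = Mul(Add(253, Y), Add(5, Y, Mul(-1, Pow(Y, 2)))) (Function('x')(Y) = Mul(Add(Y, Add(5, Mul(-1, Mul(Y, Y)))), Add(Y, 253)) = Mul(Add(Y, Add(5, Mul(-1, Pow(Y, 2)))), Add(253, Y)) = Mul(Add(5, Y, Mul(-1, Pow(Y, 2))), Add(253, Y)) = Mul(Add(253, Y), Add(5, Y, Mul(-1, Pow(Y, 2)))))
Mul(-1, Function('x')(Function('I')(Q))) = Mul(-1, Add(1265, Mul(-1, Pow(Rational(-9, 7), 3)), Mul(-252, Pow(Rational(-9, 7), 2)), Mul(258, Rational(-9, 7)))) = Mul(-1, Add(1265, Mul(-1, Rational(-729, 343)), Mul(-252, Rational(81, 49)), Rational(-2322, 7))) = Mul(-1, Add(1265, Rational(729, 343), Rational(-2916, 7), Rational(-2322, 7))) = Mul(-1, Rational(177962, 343)) = Rational(-177962, 343)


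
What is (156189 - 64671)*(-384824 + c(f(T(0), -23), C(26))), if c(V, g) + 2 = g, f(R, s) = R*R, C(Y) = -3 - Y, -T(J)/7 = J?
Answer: -35221159890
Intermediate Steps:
T(J) = -7*J
f(R, s) = R²
c(V, g) = -2 + g
(156189 - 64671)*(-384824 + c(f(T(0), -23), C(26))) = (156189 - 64671)*(-384824 + (-2 + (-3 - 1*26))) = 91518*(-384824 + (-2 + (-3 - 26))) = 91518*(-384824 + (-2 - 29)) = 91518*(-384824 - 31) = 91518*(-384855) = -35221159890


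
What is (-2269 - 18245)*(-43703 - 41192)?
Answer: 1741536030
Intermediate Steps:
(-2269 - 18245)*(-43703 - 41192) = -20514*(-84895) = 1741536030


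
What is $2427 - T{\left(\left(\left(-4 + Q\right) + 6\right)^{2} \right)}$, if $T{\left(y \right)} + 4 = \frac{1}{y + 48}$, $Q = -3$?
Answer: $\frac{119118}{49} \approx 2431.0$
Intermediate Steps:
$T{\left(y \right)} = -4 + \frac{1}{48 + y}$ ($T{\left(y \right)} = -4 + \frac{1}{y + 48} = -4 + \frac{1}{48 + y}$)
$2427 - T{\left(\left(\left(-4 + Q\right) + 6\right)^{2} \right)} = 2427 - \frac{-191 - 4 \left(\left(-4 - 3\right) + 6\right)^{2}}{48 + \left(\left(-4 - 3\right) + 6\right)^{2}} = 2427 - \frac{-191 - 4 \left(-7 + 6\right)^{2}}{48 + \left(-7 + 6\right)^{2}} = 2427 - \frac{-191 - 4 \left(-1\right)^{2}}{48 + \left(-1\right)^{2}} = 2427 - \frac{-191 - 4}{48 + 1} = 2427 - \frac{-191 - 4}{49} = 2427 - \frac{1}{49} \left(-195\right) = 2427 - - \frac{195}{49} = 2427 + \frac{195}{49} = \frac{119118}{49}$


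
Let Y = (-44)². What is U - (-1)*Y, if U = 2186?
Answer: 4122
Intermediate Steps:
Y = 1936
U - (-1)*Y = 2186 - (-1)*1936 = 2186 - 1*(-1936) = 2186 + 1936 = 4122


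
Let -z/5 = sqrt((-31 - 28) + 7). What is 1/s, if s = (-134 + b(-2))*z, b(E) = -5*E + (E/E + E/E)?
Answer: -I*sqrt(13)/15860 ≈ -0.00022734*I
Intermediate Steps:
b(E) = 2 - 5*E (b(E) = -5*E + (1 + 1) = -5*E + 2 = 2 - 5*E)
z = -10*I*sqrt(13) (z = -5*sqrt((-31 - 28) + 7) = -5*sqrt(-59 + 7) = -10*I*sqrt(13) ≈ -36.056*I)
s = 1220*I*sqrt(13) (s = (-134 + (2 - 5*(-2)))*(-10*I*sqrt(13)) = (-134 + (2 + 10))*(-10*I*sqrt(13)) = (-134 + 12)*(-10*I*sqrt(13)) = -(-1220)*I*sqrt(13) = 1220*I*sqrt(13) ≈ 4398.8*I)
1/s = 1/(1220*I*sqrt(13)) = -I*sqrt(13)/15860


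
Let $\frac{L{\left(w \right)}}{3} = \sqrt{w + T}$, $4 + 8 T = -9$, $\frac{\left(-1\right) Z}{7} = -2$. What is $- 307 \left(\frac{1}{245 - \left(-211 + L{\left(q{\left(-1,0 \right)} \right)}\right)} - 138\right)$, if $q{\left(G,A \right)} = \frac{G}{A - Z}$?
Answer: $\frac{164450887094}{3881733} - \frac{614 i \sqrt{1218}}{3881733} \approx 42365.0 - 0.0055203 i$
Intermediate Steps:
$Z = 14$ ($Z = \left(-7\right) \left(-2\right) = 14$)
$T = - \frac{13}{8}$ ($T = - \frac{1}{2} + \frac{1}{8} \left(-9\right) = - \frac{1}{2} - \frac{9}{8} = - \frac{13}{8} \approx -1.625$)
$q{\left(G,A \right)} = \frac{G}{-14 + A}$ ($q{\left(G,A \right)} = \frac{G}{A - 14} = \frac{G}{-14 + A}$)
$L{\left(w \right)} = 3 \sqrt{- \frac{13}{8} + w}$ ($L{\left(w \right)} = 3 \sqrt{w - \frac{13}{8}} = 3 \sqrt{- \frac{13}{8} + w}$)
$- 307 \left(\frac{1}{245 - \left(-211 + L{\left(q{\left(-1,0 \right)} \right)}\right)} - 138\right) = - 307 \left(\frac{1}{245 + \left(211 - \frac{3 \sqrt{-26 + 16 \left(- \frac{1}{-14 + 0}\right)}}{4}\right)} - 138\right) = - 307 \left(\frac{1}{245 + \left(211 - \frac{3 \sqrt{-26 + 16 \left(- \frac{1}{-14}\right)}}{4}\right)} - 138\right) = - 307 \left(\frac{1}{245 + \left(211 - \frac{3 \sqrt{-26 + 16 \left(\left(-1\right) \left(- \frac{1}{14}\right)\right)}}{4}\right)} - 138\right) = - 307 \left(\frac{1}{245 + \left(211 - \frac{3 \sqrt{-26 + 16 \cdot \frac{1}{14}}}{4}\right)} - 138\right) = - 307 \left(\frac{1}{245 + \left(211 - \frac{3 \sqrt{-26 + \frac{8}{7}}}{4}\right)} - 138\right) = - 307 \left(\frac{1}{245 + \left(211 - \frac{3 \sqrt{- \frac{174}{7}}}{4}\right)} - 138\right) = - 307 \left(\frac{1}{245 + \left(211 - \frac{3 \frac{i \sqrt{1218}}{7}}{4}\right)} - 138\right) = - 307 \left(\frac{1}{245 + \left(211 - \frac{3 i \sqrt{1218}}{28}\right)} - 138\right) = - 307 \left(\frac{1}{456 - \frac{3 i \sqrt{1218}}{28}} - 138\right) = - 307 \left(-138 + \frac{1}{456 - \frac{3 i \sqrt{1218}}{28}}\right) = 42366 - \frac{307}{456 - \frac{3 i \sqrt{1218}}{28}}$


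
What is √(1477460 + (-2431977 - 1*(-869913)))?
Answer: 2*I*√21151 ≈ 290.87*I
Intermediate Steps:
√(1477460 + (-2431977 - 1*(-869913))) = √(1477460 + (-2431977 + 869913)) = √(1477460 - 1562064) = √(-84604) = 2*I*√21151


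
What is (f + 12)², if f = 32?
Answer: 1936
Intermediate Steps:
(f + 12)² = (32 + 12)² = 44² = 1936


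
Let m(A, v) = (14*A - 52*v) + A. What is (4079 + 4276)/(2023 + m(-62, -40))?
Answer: 8355/3173 ≈ 2.6332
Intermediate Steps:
m(A, v) = -52*v + 15*A (m(A, v) = (-52*v + 14*A) + A = -52*v + 15*A)
(4079 + 4276)/(2023 + m(-62, -40)) = (4079 + 4276)/(2023 + (-52*(-40) + 15*(-62))) = 8355/(2023 + (2080 - 930)) = 8355/(2023 + 1150) = 8355/3173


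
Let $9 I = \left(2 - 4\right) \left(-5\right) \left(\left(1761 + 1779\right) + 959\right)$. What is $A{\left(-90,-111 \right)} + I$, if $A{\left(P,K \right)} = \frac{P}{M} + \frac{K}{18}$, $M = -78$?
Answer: $\frac{1168567}{234} \approx 4993.9$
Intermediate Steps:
$A{\left(P,K \right)} = - \frac{P}{78} + \frac{K}{18}$ ($A{\left(P,K \right)} = \frac{P}{-78} + \frac{K}{18} = P \left(- \frac{1}{78}\right) + K \frac{1}{18} = - \frac{P}{78} + \frac{K}{18}$)
$I = \frac{44990}{9}$ ($I = \frac{\left(2 - 4\right) \left(-5\right) \left(\left(1761 + 1779\right) + 959\right)}{9} = \frac{\left(-2\right) \left(-5\right) \left(3540 + 959\right)}{9} = \frac{10 \cdot 4499}{9} = \frac{1}{9} \cdot 44990 = \frac{44990}{9} \approx 4998.9$)
$A{\left(-90,-111 \right)} + I = \left(\left(- \frac{1}{78}\right) \left(-90\right) + \frac{1}{18} \left(-111\right)\right) + \frac{44990}{9} = \left(\frac{15}{13} - \frac{37}{6}\right) + \frac{44990}{9} = - \frac{391}{78} + \frac{44990}{9} = \frac{1168567}{234}$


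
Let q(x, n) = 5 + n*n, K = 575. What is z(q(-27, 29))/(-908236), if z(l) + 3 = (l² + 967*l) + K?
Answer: -767185/454118 ≈ -1.6894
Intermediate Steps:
q(x, n) = 5 + n²
z(l) = 572 + l² + 967*l (z(l) = -3 + ((l² + 967*l) + 575) = -3 + (575 + l² + 967*l) = 572 + l² + 967*l)
z(q(-27, 29))/(-908236) = (572 + (5 + 29²)² + 967*(5 + 29²))/(-908236) = (572 + (5 + 841)² + 967*(5 + 841))*(-1/908236) = (572 + 846² + 967*846)*(-1/908236) = (572 + 715716 + 818082)*(-1/908236) = 1534370*(-1/908236) = -767185/454118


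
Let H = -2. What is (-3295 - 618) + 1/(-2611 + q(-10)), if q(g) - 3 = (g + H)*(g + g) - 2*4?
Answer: -9297289/2376 ≈ -3913.0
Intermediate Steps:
q(g) = -5 + 2*g*(-2 + g) (q(g) = 3 + ((g - 2)*(g + g) - 2*4) = 3 + ((-2 + g)*(2*g) - 8) = 3 + (2*g*(-2 + g) - 8) = 3 + (-8 + 2*g*(-2 + g)) = -5 + 2*g*(-2 + g))
(-3295 - 618) + 1/(-2611 + q(-10)) = (-3295 - 618) + 1/(-2611 + (-5 - 4*(-10) + 2*(-10)**2)) = -3913 + 1/(-2611 + (-5 + 40 + 2*100)) = -3913 + 1/(-2611 + (-5 + 40 + 200)) = -3913 + 1/(-2611 + 235) = -3913 + 1/(-2376) = -3913 - 1/2376 = -9297289/2376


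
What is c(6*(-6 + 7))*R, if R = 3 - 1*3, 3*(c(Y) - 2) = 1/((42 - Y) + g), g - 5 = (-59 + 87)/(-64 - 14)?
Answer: 0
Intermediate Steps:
g = 181/39 (g = 5 + (-59 + 87)/(-64 - 14) = 5 + 28/(-78) = 5 + 28*(-1/78) = 5 - 14/39 = 181/39 ≈ 4.6410)
c(Y) = 2 + 1/(3*(1819/39 - Y)) (c(Y) = 2 + 1/(3*((42 - Y) + 181/39)) = 2 + 1/(3*(1819/39 - Y)))
R = 0 (R = 3 - 3 = 0)
c(6*(-6 + 7))*R = (3*(1217 - 156*(-6 + 7))/(1819 - 234*(-6 + 7)))*0 = (3*(1217 - 156)/(1819 - 234))*0 = (3*1061/1585)*0 = (3*(1/1585)*1061)*0 = (3183/1585)*0 = 0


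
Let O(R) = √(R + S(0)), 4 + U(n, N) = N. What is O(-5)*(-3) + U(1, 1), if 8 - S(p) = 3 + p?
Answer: -3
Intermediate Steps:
U(n, N) = -4 + N
S(p) = 5 - p (S(p) = 8 - (3 + p) = 8 + (-3 - p) = 5 - p)
O(R) = √(5 + R) (O(R) = √(R + (5 - 1*0)) = √(R + (5 + 0)) = √(R + 5) = √(5 + R))
O(-5)*(-3) + U(1, 1) = √(5 - 5)*(-3) + (-4 + 1) = √0*(-3) - 3 = 0*(-3) - 3 = 0 - 3 = -3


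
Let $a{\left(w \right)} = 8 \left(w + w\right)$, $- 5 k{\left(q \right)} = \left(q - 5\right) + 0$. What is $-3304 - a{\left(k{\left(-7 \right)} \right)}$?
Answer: $- \frac{16712}{5} \approx -3342.4$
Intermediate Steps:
$k{\left(q \right)} = 1 - \frac{q}{5}$ ($k{\left(q \right)} = - \frac{\left(q - 5\right) + 0}{5} = - \frac{\left(-5 + q\right) + 0}{5} = - \frac{-5 + q}{5} = 1 - \frac{q}{5}$)
$a{\left(w \right)} = 16 w$ ($a{\left(w \right)} = 8 \cdot 2 w = 16 w$)
$-3304 - a{\left(k{\left(-7 \right)} \right)} = -3304 - 16 \left(1 - - \frac{7}{5}\right) = -3304 - 16 \left(1 + \frac{7}{5}\right) = -3304 - 16 \cdot \frac{12}{5} = -3304 - \frac{192}{5} = - \frac{16712}{5}$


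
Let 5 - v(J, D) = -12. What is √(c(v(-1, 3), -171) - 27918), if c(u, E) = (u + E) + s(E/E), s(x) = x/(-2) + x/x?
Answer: I*√112286/2 ≈ 167.55*I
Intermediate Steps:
v(J, D) = 17 (v(J, D) = 5 - 1*(-12) = 5 + 12 = 17)
s(x) = 1 - x/2 (s(x) = x*(-½) + 1 = -x/2 + 1 = 1 - x/2)
c(u, E) = ½ + E + u (c(u, E) = (u + E) + (1 - E/(2*E)) = (E + u) + (1 - ½*1) = (E + u) + (1 - ½) = (E + u) + ½ = ½ + E + u)
√(c(v(-1, 3), -171) - 27918) = √((½ - 171 + 17) - 27918) = √(-307/2 - 27918) = √(-56143/2) = I*√112286/2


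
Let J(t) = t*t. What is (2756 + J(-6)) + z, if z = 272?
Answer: 3064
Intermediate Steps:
J(t) = t²
(2756 + J(-6)) + z = (2756 + (-6)²) + 272 = (2756 + 36) + 272 = 2792 + 272 = 3064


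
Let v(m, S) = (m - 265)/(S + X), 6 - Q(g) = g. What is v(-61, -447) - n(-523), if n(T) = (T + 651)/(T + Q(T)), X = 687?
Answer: -2723/120 ≈ -22.692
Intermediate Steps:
Q(g) = 6 - g
n(T) = 217/2 + T/6 (n(T) = (T + 651)/(T + (6 - T)) = (651 + T)/6 = (651 + T)*(⅙) = 217/2 + T/6)
v(m, S) = (-265 + m)/(687 + S) (v(m, S) = (m - 265)/(S + 687) = (-265 + m)/(687 + S))
v(-61, -447) - n(-523) = (-265 - 61)/(687 - 447) - (217/2 + (⅙)*(-523)) = -326/240 - (217/2 - 523/6) = (1/240)*(-326) - 1*64/3 = -163/120 - 64/3 = -2723/120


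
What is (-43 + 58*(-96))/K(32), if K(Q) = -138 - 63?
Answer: 5611/201 ≈ 27.915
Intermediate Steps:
K(Q) = -201
(-43 + 58*(-96))/K(32) = (-43 + 58*(-96))/(-201) = (-43 - 5568)*(-1/201) = -5611*(-1/201) = 5611/201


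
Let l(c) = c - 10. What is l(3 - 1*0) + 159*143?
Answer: 22730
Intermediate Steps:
l(c) = -10 + c
l(3 - 1*0) + 159*143 = (-10 + (3 - 1*0)) + 159*143 = (-10 + (3 + 0)) + 22737 = (-10 + 3) + 22737 = -7 + 22737 = 22730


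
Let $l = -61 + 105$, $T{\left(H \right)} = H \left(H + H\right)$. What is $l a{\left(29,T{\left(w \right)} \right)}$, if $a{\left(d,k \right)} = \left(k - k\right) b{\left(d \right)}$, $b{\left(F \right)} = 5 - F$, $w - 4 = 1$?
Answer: $0$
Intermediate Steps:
$w = 5$ ($w = 4 + 1 = 5$)
$T{\left(H \right)} = 2 H^{2}$ ($T{\left(H \right)} = H 2 H = 2 H^{2}$)
$l = 44$
$a{\left(d,k \right)} = 0$ ($a{\left(d,k \right)} = \left(k - k\right) \left(5 - d\right) = 0 \left(5 - d\right) = 0$)
$l a{\left(29,T{\left(w \right)} \right)} = 44 \cdot 0 = 0$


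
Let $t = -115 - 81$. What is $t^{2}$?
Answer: $38416$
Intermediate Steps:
$t = -196$
$t^{2} = \left(-196\right)^{2} = 38416$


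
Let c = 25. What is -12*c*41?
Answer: -12300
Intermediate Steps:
-12*c*41 = -12*25*41 = -300*41 = -12300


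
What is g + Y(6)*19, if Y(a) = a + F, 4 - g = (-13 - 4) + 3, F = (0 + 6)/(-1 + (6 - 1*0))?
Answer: 774/5 ≈ 154.80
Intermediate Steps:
F = 6/5 (F = 6/(-1 + (6 + 0)) = 6/(-1 + 6) = 6/5 ≈ 1.2000)
g = 18 (g = 4 - ((-13 - 4) + 3) = 4 - (-17 + 3) = 4 - 1*(-14) = 4 + 14 = 18)
Y(a) = 6/5 + a (Y(a) = a + 6/5 = 6/5 + a)
g + Y(6)*19 = 18 + (6/5 + 6)*19 = 18 + (36/5)*19 = 18 + 684/5 = 774/5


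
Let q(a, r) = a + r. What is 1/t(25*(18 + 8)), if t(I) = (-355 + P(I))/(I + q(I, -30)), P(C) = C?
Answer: 254/59 ≈ 4.3051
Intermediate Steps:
t(I) = (-355 + I)/(-30 + 2*I) (t(I) = (-355 + I)/(I + (I - 30)) = (-355 + I)/(I + (-30 + I)) = (-355 + I)/(-30 + 2*I))
1/t(25*(18 + 8)) = 1/((-355 + 25*(18 + 8))/(2*(-15 + 25*(18 + 8)))) = 1/((-355 + 25*26)/(2*(-15 + 25*26))) = 1/((-355 + 650)/(2*(-15 + 650))) = 1/((½)*295/635) = 1/((½)*(1/635)*295) = 1/(59/254) = 254/59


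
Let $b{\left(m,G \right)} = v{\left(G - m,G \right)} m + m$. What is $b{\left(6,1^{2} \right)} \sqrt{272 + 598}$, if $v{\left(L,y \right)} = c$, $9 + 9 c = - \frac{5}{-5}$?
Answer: $\frac{2 \sqrt{870}}{3} \approx 19.664$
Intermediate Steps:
$c = - \frac{8}{9}$ ($c = -1 + \frac{\left(-5\right) \frac{1}{-5}}{9} = -1 + \frac{\left(-5\right) \left(- \frac{1}{5}\right)}{9} = -1 + \frac{1}{9} \cdot 1 = -1 + \frac{1}{9} = - \frac{8}{9} \approx -0.88889$)
$v{\left(L,y \right)} = - \frac{8}{9}$
$b{\left(m,G \right)} = \frac{m}{9}$ ($b{\left(m,G \right)} = - \frac{8 m}{9} + m = \frac{m}{9}$)
$b{\left(6,1^{2} \right)} \sqrt{272 + 598} = \frac{1}{9} \cdot 6 \sqrt{272 + 598} = \frac{2 \sqrt{870}}{3}$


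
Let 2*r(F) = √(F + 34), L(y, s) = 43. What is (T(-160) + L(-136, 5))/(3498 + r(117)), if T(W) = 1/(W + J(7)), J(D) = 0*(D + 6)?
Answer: 12031371/978877300 - 6879*√151/3915509200 ≈ 0.012269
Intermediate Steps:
J(D) = 0 (J(D) = 0*(6 + D) = 0)
r(F) = √(34 + F)/2 (r(F) = √(F + 34)/2 = √(34 + F)/2)
T(W) = 1/W (T(W) = 1/(W + 0) = 1/W)
(T(-160) + L(-136, 5))/(3498 + r(117)) = (1/(-160) + 43)/(3498 + √(34 + 117)/2) = (-1/160 + 43)/(3498 + √151/2) = 6879/(160*(3498 + √151/2))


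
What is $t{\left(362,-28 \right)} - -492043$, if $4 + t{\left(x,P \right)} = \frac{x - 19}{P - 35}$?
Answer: $\frac{4428302}{9} \approx 4.9203 \cdot 10^{5}$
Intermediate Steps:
$t{\left(x,P \right)} = -4 + \frac{-19 + x}{-35 + P}$ ($t{\left(x,P \right)} = -4 + \frac{x - 19}{P - 35} = -4 + \frac{-19 + x}{-35 + P}$)
$t{\left(362,-28 \right)} - -492043 = \frac{121 + 362 - -112}{-35 - 28} - -492043 = \frac{121 + 362 + 112}{-63} + 492043 = \left(- \frac{1}{63}\right) 595 + 492043 = - \frac{85}{9} + 492043 = \frac{4428302}{9}$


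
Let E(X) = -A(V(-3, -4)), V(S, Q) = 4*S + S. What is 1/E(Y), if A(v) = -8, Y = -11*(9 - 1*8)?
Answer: 1/8 ≈ 0.12500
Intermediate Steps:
V(S, Q) = 5*S
Y = -11 (Y = -11*(9 - 8) = -11*1 = -11)
E(X) = 8 (E(X) = -1*(-8) = 8)
1/E(Y) = 1/8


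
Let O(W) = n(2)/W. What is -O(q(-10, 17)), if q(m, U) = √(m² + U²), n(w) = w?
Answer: -2*√389/389 ≈ -0.10140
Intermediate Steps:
q(m, U) = √(U² + m²)
O(W) = 2/W
-O(q(-10, 17)) = -2/(√(17² + (-10)²)) = -2/(√(289 + 100)) = -2/(√389) = -2*√389/389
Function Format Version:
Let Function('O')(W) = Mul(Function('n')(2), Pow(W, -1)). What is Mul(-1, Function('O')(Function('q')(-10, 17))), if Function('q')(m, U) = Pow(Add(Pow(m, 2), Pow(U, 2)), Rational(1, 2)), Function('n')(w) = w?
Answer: Mul(Rational(-2, 389), Pow(389, Rational(1, 2))) ≈ -0.10140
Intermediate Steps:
Function('q')(m, U) = Pow(Add(Pow(U, 2), Pow(m, 2)), Rational(1, 2))
Function('O')(W) = Mul(2, Pow(W, -1))
Mul(-1, Function('O')(Function('q')(-10, 17))) = Mul(-1, Mul(2, Pow(Pow(Add(Pow(17, 2), Pow(-10, 2)), Rational(1, 2)), -1))) = Mul(-1, Mul(2, Pow(Pow(Add(289, 100), Rational(1, 2)), -1))) = Mul(-1, Mul(2, Pow(Pow(389, Rational(1, 2)), -1))) = Mul(-1, Mul(2, Mul(Rational(1, 389), Pow(389, Rational(1, 2))))) = Mul(-1, Mul(Rational(2, 389), Pow(389, Rational(1, 2)))) = Mul(Rational(-2, 389), Pow(389, Rational(1, 2)))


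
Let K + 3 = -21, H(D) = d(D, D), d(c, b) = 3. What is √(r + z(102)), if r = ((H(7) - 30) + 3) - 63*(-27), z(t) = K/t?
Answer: √484585/17 ≈ 40.948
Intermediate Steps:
H(D) = 3
K = -24 (K = -3 - 21 = -24)
z(t) = -24/t
r = 1677 (r = ((3 - 30) + 3) - 63*(-27) = (-27 + 3) + 1701 = -24 + 1701 = 1677)
√(r + z(102)) = √(1677 - 24/102) = √(1677 - 24*1/102) = √(1677 - 4/17) = √(28505/17) = √484585/17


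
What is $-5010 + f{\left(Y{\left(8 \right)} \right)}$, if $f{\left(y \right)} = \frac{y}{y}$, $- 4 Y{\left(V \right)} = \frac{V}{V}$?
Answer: $-5009$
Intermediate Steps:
$Y{\left(V \right)} = - \frac{1}{4}$ ($Y{\left(V \right)} = - \frac{V \frac{1}{V}}{4} = \left(- \frac{1}{4}\right) 1 = - \frac{1}{4}$)
$f{\left(y \right)} = 1$
$-5010 + f{\left(Y{\left(8 \right)} \right)} = -5010 + 1 = -5009$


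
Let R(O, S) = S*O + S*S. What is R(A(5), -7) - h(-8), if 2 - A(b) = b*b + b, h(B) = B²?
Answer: 181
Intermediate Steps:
A(b) = 2 - b - b² (A(b) = 2 - (b*b + b) = 2 - (b² + b) = 2 - (b + b²) = 2 + (-b - b²) = 2 - b - b²)
R(O, S) = S² + O*S (R(O, S) = O*S + S² = S² + O*S)
R(A(5), -7) - h(-8) = -7*((2 - 1*5 - 1*5²) - 7) - 1*(-8)² = -7*((2 - 5 - 1*25) - 7) - 1*64 = -7*((2 - 5 - 25) - 7) - 64 = -7*(-28 - 7) - 64 = -7*(-35) - 64 = 245 - 64 = 181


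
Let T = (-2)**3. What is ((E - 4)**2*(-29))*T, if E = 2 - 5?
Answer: 11368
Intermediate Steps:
E = -3
T = -8
((E - 4)**2*(-29))*T = ((-3 - 4)**2*(-29))*(-8) = ((-7)**2*(-29))*(-8) = (49*(-29))*(-8) = -1421*(-8) = 11368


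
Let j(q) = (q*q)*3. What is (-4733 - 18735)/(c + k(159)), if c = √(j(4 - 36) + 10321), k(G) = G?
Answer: -932853/2972 + 5867*√13393/2972 ≈ -85.423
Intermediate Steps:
j(q) = 3*q² (j(q) = q²*3 = 3*q²)
c = √13393 (c = √(3*(4 - 36)² + 10321) = √(3*(-32)² + 10321) = √(3*1024 + 10321) = √(3072 + 10321) = √13393 ≈ 115.73)
(-4733 - 18735)/(c + k(159)) = (-4733 - 18735)/(√13393 + 159) = -23468/(159 + √13393)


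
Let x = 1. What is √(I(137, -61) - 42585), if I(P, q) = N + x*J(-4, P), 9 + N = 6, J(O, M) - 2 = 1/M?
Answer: I*√799296497/137 ≈ 206.36*I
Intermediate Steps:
J(O, M) = 2 + 1/M
N = -3 (N = -9 + 6 = -3)
I(P, q) = -1 + 1/P (I(P, q) = -3 + 1*(2 + 1/P) = -3 + (2 + 1/P) = -1 + 1/P)
√(I(137, -61) - 42585) = √((1 - 1*137)/137 - 42585) = √((1 - 137)/137 - 42585) = √((1/137)*(-136) - 42585) = √(-136/137 - 42585) = √(-5834281/137) = I*√799296497/137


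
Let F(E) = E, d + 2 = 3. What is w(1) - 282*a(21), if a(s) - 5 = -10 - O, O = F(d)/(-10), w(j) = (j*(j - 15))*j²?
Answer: 6839/5 ≈ 1367.8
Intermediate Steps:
d = 1 (d = -2 + 3 = 1)
w(j) = j³*(-15 + j) (w(j) = (j*(-15 + j))*j² = j³*(-15 + j))
O = -⅒ (O = 1/(-10) = 1*(-⅒) = -⅒ ≈ -0.10000)
a(s) = -49/10 (a(s) = 5 + (-10 - 1*(-⅒)) = 5 + (-10 + ⅒) = 5 - 99/10 = -49/10)
w(1) - 282*a(21) = 1³*(-15 + 1) - 282*(-49/10) = 1*(-14) + 6909/5 = -14 + 6909/5 = 6839/5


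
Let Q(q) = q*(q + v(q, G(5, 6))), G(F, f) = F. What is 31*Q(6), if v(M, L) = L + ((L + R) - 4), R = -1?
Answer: 2046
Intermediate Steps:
v(M, L) = -5 + 2*L (v(M, L) = L + ((L - 1) - 4) = L + ((-1 + L) - 4) = L + (-5 + L) = -5 + 2*L)
Q(q) = q*(5 + q) (Q(q) = q*(q + (-5 + 2*5)) = q*(q + (-5 + 10)) = q*(q + 5) = q*(5 + q))
31*Q(6) = 31*(6*(5 + 6)) = 31*(6*11) = 31*66 = 2046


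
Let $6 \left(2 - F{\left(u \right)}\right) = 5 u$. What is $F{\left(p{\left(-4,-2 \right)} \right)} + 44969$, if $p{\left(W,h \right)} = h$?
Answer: $\frac{134918}{3} \approx 44973.0$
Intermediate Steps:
$F{\left(u \right)} = 2 - \frac{5 u}{6}$
$F{\left(p{\left(-4,-2 \right)} \right)} + 44969 = \left(2 - - \frac{5}{3}\right) + 44969 = \left(2 + \frac{5}{3}\right) + 44969 = \frac{11}{3} + 44969 = \frac{134918}{3}$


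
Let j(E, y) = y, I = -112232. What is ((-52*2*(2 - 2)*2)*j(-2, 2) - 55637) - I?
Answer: 56595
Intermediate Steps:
((-52*2*(2 - 2)*2)*j(-2, 2) - 55637) - I = (-52*2*(2 - 2)*2*2 - 55637) - 1*(-112232) = (-52*2*0*2*2 - 55637) + 112232 = (-0*2*2 - 55637) + 112232 = (-52*0*2 - 55637) + 112232 = (0*2 - 55637) + 112232 = (0 - 55637) + 112232 = -55637 + 112232 = 56595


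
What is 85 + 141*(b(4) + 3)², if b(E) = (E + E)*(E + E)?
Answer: 633034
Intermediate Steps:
b(E) = 4*E² (b(E) = (2*E)*(2*E) = 4*E²)
85 + 141*(b(4) + 3)² = 85 + 141*(4*4² + 3)² = 85 + 141*(4*16 + 3)² = 85 + 141*(64 + 3)² = 85 + 141*67² = 85 + 141*4489 = 85 + 632949 = 633034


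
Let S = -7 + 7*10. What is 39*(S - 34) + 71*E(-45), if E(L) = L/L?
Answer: 1202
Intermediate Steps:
S = 63 (S = -7 + 70 = 63)
E(L) = 1
39*(S - 34) + 71*E(-45) = 39*(63 - 34) + 71*1 = 39*29 + 71 = 1131 + 71 = 1202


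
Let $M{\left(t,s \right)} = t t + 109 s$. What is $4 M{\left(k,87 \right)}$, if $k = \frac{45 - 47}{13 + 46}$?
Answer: $\frac{132041308}{3481} \approx 37932.0$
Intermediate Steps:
$k = - \frac{2}{59} \approx -0.033898$
$M{\left(t,s \right)} = t^{2} + 109 s$
$4 M{\left(k,87 \right)} = 4 \left(\left(- \frac{2}{59}\right)^{2} + 109 \cdot 87\right) = 4 \left(\frac{4}{3481} + 9483\right) = 4 \cdot \frac{33010327}{3481} = \frac{132041308}{3481}$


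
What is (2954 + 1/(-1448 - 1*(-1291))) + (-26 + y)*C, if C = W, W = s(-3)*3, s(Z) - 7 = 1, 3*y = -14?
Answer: 348225/157 ≈ 2218.0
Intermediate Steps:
y = -14/3 (y = (1/3)*(-14) = -14/3 ≈ -4.6667)
s(Z) = 8 (s(Z) = 7 + 1 = 8)
W = 24 (W = 8*3 = 24)
C = 24
(2954 + 1/(-1448 - 1*(-1291))) + (-26 + y)*C = (2954 + 1/(-1448 - 1*(-1291))) + (-26 - 14/3)*24 = (2954 + 1/(-1448 + 1291)) - 92/3*24 = (2954 + 1/(-157)) - 736 = (2954 - 1/157) - 736 = 463777/157 - 736 = 348225/157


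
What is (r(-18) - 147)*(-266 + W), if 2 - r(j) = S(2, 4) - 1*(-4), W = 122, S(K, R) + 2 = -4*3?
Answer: 19440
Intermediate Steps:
S(K, R) = -14 (S(K, R) = -2 - 4*3 = -2 - 12 = -14)
r(j) = 12 (r(j) = 2 - (-14 - 1*(-4)) = 2 - (-14 + 4) = 2 - 1*(-10) = 2 + 10 = 12)
(r(-18) - 147)*(-266 + W) = (12 - 147)*(-266 + 122) = -135*(-144) = 19440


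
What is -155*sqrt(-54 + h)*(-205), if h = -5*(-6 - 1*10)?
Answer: 31775*sqrt(26) ≈ 1.6202e+5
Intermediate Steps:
h = 80 (h = -5*(-6 - 10) = -5*(-16) = 80)
-155*sqrt(-54 + h)*(-205) = -155*sqrt(-54 + 80)*(-205) = -155*sqrt(26)*(-205) = 31775*sqrt(26)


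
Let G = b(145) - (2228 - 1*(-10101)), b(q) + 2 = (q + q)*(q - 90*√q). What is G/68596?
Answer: 29719/68596 - 6525*√145/17149 ≈ -4.1484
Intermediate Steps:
b(q) = -2 + 2*q*(q - 90*√q) (b(q) = -2 + (q + q)*(q - 90*√q) = -2 + (2*q)*(q - 90*√q) = -2 + 2*q*(q - 90*√q))
G = 29719 - 26100*√145 (G = (-2 - 26100*√145 + 2*145²) - (2228 - 1*(-10101)) = (-2 - 26100*√145 + 2*21025) - (2228 + 10101) = (-2 - 26100*√145 + 42050) - 1*12329 = (42048 - 26100*√145) - 12329 = 29719 - 26100*√145 ≈ -2.8457e+5)
G/68596 = (29719 - 26100*√145)/68596 = (29719 - 26100*√145)*(1/68596) = 29719/68596 - 6525*√145/17149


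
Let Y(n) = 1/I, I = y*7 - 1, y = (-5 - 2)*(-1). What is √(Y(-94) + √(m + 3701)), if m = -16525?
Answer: √(3 + 288*I*√3206)/12 ≈ 7.5254 + 7.524*I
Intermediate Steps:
y = 7 (y = -7*(-1) = 7)
I = 48 (I = 7*7 - 1 = 49 - 1 = 48)
Y(n) = 1/48
√(Y(-94) + √(m + 3701)) = √(1/48 + √(-16525 + 3701)) = √(1/48 + √(-12824)) = √(1/48 + 2*I*√3206)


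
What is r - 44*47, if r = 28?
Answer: -2040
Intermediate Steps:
r - 44*47 = 28 - 44*47 = 28 - 2068 = -2040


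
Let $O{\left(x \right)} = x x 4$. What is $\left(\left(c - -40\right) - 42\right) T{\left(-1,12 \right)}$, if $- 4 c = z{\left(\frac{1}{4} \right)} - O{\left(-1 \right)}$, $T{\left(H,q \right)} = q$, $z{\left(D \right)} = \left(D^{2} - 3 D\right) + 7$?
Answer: $- \frac{495}{16} \approx -30.938$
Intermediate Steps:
$z{\left(D \right)} = 7 + D^{2} - 3 D$
$O{\left(x \right)} = 4 x^{2}$ ($O{\left(x \right)} = x^{2} \cdot 4 = 4 x^{2}$)
$c = - \frac{37}{64}$ ($c = - \frac{\left(7 + \left(\frac{1}{4}\right)^{2} - \frac{3}{4}\right) - 4 \left(-1\right)^{2}}{4} = - \frac{\left(7 + \left(\frac{1}{4}\right)^{2} - \frac{3}{4}\right) - 4 \cdot 1}{4} = - \frac{\left(7 + \frac{1}{16} - \frac{3}{4}\right) - 4}{4} = - \frac{\frac{101}{16} - 4}{4} = \left(- \frac{1}{4}\right) \frac{37}{16} = - \frac{37}{64} \approx -0.57813$)
$\left(\left(c - -40\right) - 42\right) T{\left(-1,12 \right)} = \left(\left(- \frac{37}{64} - -40\right) - 42\right) 12 = \left(\left(- \frac{37}{64} + 40\right) - 42\right) 12 = \left(\frac{2523}{64} - 42\right) 12 = \left(- \frac{165}{64}\right) 12 = - \frac{495}{16}$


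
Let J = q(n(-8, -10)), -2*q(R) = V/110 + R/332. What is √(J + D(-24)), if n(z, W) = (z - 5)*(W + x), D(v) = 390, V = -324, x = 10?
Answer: √1184205/55 ≈ 19.786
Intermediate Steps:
n(z, W) = (-5 + z)*(10 + W) (n(z, W) = (z - 5)*(W + 10) = (-5 + z)*(10 + W))
q(R) = 81/55 - R/664 (q(R) = -(-324/110 + R/332)/2 = -(-324*1/110 + R*(1/332))/2 = -(-162/55 + R/332)/2 = 81/55 - R/664)
J = 81/55 (J = 81/55 - (-50 - 5*(-10) + 10*(-8) - 10*(-8))/664 = 81/55 - (-50 + 50 - 80 + 80)/664 = 81/55 - 1/664*0 = 81/55 + 0 = 81/55 ≈ 1.4727)
√(J + D(-24)) = √(81/55 + 390) = √(21531/55) = √1184205/55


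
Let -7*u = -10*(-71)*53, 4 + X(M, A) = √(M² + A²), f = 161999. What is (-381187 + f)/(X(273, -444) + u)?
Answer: 57779271928/1404813379 + 32220636*√30185/1404813379 ≈ 45.114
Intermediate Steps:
X(M, A) = -4 + √(A² + M²) (X(M, A) = -4 + √(M² + A²) = -4 + √(A² + M²))
u = -37630/7 (u = -(-10*(-71))*53/7 = -710*53/7 = -⅐*37630 = -37630/7 ≈ -5375.7)
(-381187 + f)/(X(273, -444) + u) = (-381187 + 161999)/((-4 + √((-444)² + 273²)) - 37630/7) = -219188/((-4 + √(197136 + 74529)) - 37630/7) = -219188/((-4 + √271665) - 37630/7) = -219188/((-4 + 3*√30185) - 37630/7) = -219188/(-37658/7 + 3*√30185)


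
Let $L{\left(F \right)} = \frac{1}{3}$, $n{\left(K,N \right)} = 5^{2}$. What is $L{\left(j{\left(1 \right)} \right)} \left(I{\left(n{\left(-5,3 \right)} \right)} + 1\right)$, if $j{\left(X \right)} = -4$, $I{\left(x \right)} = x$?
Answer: $\frac{26}{3} \approx 8.6667$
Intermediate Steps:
$n{\left(K,N \right)} = 25$
$L{\left(F \right)} = \frac{1}{3}$
$L{\left(j{\left(1 \right)} \right)} \left(I{\left(n{\left(-5,3 \right)} \right)} + 1\right) = \frac{25 + 1}{3} = \frac{1}{3} \cdot 26 = \frac{26}{3}$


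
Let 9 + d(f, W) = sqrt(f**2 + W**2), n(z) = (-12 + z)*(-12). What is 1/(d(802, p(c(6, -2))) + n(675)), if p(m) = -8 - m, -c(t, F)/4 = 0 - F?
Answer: -1/7163 ≈ -0.00013961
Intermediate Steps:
c(t, F) = 4*F (c(t, F) = -4*(0 - F) = -(-4)*F = 4*F)
n(z) = 144 - 12*z
d(f, W) = -9 + sqrt(W**2 + f**2) (d(f, W) = -9 + sqrt(f**2 + W**2) = -9 + sqrt(W**2 + f**2))
1/(d(802, p(c(6, -2))) + n(675)) = 1/((-9 + sqrt((-8 - 4*(-2))**2 + 802**2)) + (144 - 12*675)) = 1/((-9 + sqrt((-8 - 1*(-8))**2 + 643204)) + (144 - 8100)) = 1/((-9 + sqrt((-8 + 8)**2 + 643204)) - 7956) = 1/((-9 + sqrt(0**2 + 643204)) - 7956) = 1/((-9 + sqrt(0 + 643204)) - 7956) = 1/((-9 + sqrt(643204)) - 7956) = 1/((-9 + 802) - 7956) = 1/(793 - 7956) = 1/(-7163) = -1/7163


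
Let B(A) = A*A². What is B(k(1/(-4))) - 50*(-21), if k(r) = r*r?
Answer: 4300801/4096 ≈ 1050.0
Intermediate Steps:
k(r) = r²
B(A) = A³
B(k(1/(-4))) - 50*(-21) = ((1/(-4))²)³ - 50*(-21) = ((-¼)²)³ + 1050 = (1/16)³ + 1050 = 1/4096 + 1050 = 4300801/4096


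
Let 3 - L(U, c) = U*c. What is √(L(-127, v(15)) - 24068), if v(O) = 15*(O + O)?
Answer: √33085 ≈ 181.89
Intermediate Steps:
v(O) = 30*O (v(O) = 15*(2*O) = 30*O)
L(U, c) = 3 - U*c
√(L(-127, v(15)) - 24068) = √((3 - 1*(-127)*30*15) - 24068) = √((3 - 1*(-127)*450) - 24068) = √((3 + 57150) - 24068) = √(57153 - 24068) = √33085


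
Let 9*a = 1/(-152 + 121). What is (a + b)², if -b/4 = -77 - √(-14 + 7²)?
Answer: 7427727721/77841 + 687448*√35/279 ≈ 1.1000e+5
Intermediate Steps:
b = 308 + 4*√35 (b = -4*(-77 - √(-14 + 7²)) = -4*(-77 - √(-14 + 49)) = -4*(-77 - √35) = 308 + 4*√35 ≈ 331.66)
a = -1/279 (a = 1/(9*(-152 + 121)) = (⅑)/(-31) = (⅑)*(-1/31) = -1/279 ≈ -0.0035842)
(a + b)² = (-1/279 + (308 + 4*√35))² = (85931/279 + 4*√35)²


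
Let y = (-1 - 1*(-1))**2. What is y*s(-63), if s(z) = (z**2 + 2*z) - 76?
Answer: 0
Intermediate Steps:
s(z) = -76 + z**2 + 2*z
y = 0 (y = (-1 + 1)**2 = 0**2 = 0)
y*s(-63) = 0*(-76 + (-63)**2 + 2*(-63)) = 0*(-76 + 3969 - 126) = 0*3767 = 0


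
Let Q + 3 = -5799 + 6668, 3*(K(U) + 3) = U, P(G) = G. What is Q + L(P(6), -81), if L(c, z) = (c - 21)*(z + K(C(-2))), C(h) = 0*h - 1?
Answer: 2131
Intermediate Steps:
C(h) = -1 (C(h) = 0 - 1 = -1)
K(U) = -3 + U/3
L(c, z) = (-21 + c)*(-10/3 + z) (L(c, z) = (c - 21)*(z + (-3 + (1/3)*(-1))) = (-21 + c)*(z + (-3 - 1/3)) = (-21 + c)*(z - 10/3) = (-21 + c)*(-10/3 + z))
Q = 866 (Q = -3 + (-5799 + 6668) = -3 + 869 = 866)
Q + L(P(6), -81) = 866 + (70 - 21*(-81) - 10/3*6 + 6*(-81)) = 866 + (70 + 1701 - 20 - 486) = 866 + 1265 = 2131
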